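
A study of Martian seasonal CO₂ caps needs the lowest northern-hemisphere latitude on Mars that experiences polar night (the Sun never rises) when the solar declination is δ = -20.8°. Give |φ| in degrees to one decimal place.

|φ| = 69.2°

Polar night requires cos H₀ = −tan φ tan δ ≥ 1, i.e. tan φ tan δ ≤ −1.
The boundary is |tan φ| · |tan δ| = 1, so |φ| = 90° − |δ| = 90° − 20.8° = 69.2° in the northern hemisphere.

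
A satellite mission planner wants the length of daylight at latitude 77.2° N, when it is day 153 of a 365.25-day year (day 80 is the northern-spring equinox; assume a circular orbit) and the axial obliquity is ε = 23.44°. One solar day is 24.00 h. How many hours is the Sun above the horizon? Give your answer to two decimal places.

Solar longitude: L_s = 360° × (153 − 80)/365.25 = 71.951°.
sin δ = sin 23.44° × sin 71.951° = 0.37821, so δ = +22.223°.
Sunrise equation: cos h₀ = −tan ϕ · tan δ = -1.7983 ≤ −1, so the Sun never sets (polar day) and h₀ = π.
Daylight = 2h₀/(2π) × 24.00 h = (3.1416/π) × 24.00 = 24.00 h.

24.00 h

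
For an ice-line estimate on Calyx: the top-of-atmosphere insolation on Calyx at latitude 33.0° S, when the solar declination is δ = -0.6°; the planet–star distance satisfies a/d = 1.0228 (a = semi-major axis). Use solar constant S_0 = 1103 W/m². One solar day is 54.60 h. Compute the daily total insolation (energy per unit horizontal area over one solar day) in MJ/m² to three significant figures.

cos h₀ = −tan(-33.0°) tan(-0.600°) = -0.0068, h₀ = 1.5776 rad.
Bracket: h₀ sin ϕ sin δ + cos ϕ cos δ sin h₀ = 1.5776×-0.54464×-0.01047 + 0.83867×0.99995×0.99998 = 0.008996 + 0.838611 = 0.847607.
Inverse-square distance factor (a/d)² = 1.0228² = 1.046120.
Q̄ = (S_0/π) × 1.046120 × [bracket] = (1103/π) × 1.046120 × 0.847607 = 311.32 W/m².
Daily total = Q̄ × 54.60 h × 3600 s/h = 311.32 × 54.60 × 3600 / 10⁶ = 61.19 MJ/m².

61.2 MJ/m²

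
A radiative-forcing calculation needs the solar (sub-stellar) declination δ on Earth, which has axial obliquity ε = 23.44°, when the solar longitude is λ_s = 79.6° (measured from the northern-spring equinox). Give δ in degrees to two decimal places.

δ = +23.03°

sin δ = sin ε · sin λ_s = sin 23.44° × sin 79.6° = 0.391253.
δ = arcsin(0.391253) = +23.03°.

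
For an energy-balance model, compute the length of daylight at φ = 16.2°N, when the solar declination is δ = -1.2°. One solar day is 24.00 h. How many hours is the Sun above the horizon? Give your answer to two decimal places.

11.95 h

cos H₀ = −tan φ · tan δ = −tan(+16.2°) × tan(-1.200°) = 0.0061, so H₀ = 1.5647 rad = 89.65°.
Daylight = 2H₀/(2π) × 24.00 h = (1.5647/π) × 24.00 = 11.95 h.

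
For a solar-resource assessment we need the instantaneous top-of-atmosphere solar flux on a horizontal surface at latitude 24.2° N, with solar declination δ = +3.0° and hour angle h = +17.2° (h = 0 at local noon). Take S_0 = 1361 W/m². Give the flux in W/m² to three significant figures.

1.21e+03 W/m²

cos θ_z = sin ϕ sin δ + cos ϕ cos δ cos h = 0.021454 + 0.870134 = 0.891588.
Flux = S_0 · cos θ_z = 1361 × 0.891588 = 1213 W/m².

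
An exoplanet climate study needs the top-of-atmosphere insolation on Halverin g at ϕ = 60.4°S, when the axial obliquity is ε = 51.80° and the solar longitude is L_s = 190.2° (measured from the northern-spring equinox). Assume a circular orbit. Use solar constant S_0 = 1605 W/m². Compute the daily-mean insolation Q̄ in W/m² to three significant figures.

Q̄ ≈ 355 W/m²

Solar declination: sin δ = sin ε · sin L_s = sin 51.80° × sin 190.2° = -0.13916, so δ = -7.999°.
cos h₀ = −tan(-60.4°) tan(-7.999°) = -0.2474, h₀ = 1.8208 rad.
Bracket: h₀ sin ϕ sin δ + cos ϕ cos δ sin h₀ = 1.8208×-0.86949×-0.13916 + 0.49394×0.99027×0.96892 = 0.220314 + 0.473932 = 0.694246.
Q̄ = (S_0/π) × [bracket] = (1605/π) × 0.694246 = 354.7 W/m².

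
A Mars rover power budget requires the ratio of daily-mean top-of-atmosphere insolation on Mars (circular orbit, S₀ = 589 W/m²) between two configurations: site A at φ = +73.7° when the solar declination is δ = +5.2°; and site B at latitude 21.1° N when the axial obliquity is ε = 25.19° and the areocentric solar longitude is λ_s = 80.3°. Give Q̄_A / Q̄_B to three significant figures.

— Configuration A (φ=+73.7°):
cos H₀ = −tan(+73.7°) tan(+5.200°) = -0.3112, H₀ = 1.8873 rad.
Bracket: H₀ sin φ sin δ + cos φ cos δ sin H₀ = 1.8873×0.95981×0.09063 + 0.28067×0.99588×0.95034 = 0.164172 + 0.265633 = 0.429805.
Q̄ = (S₀/π) × [bracket] = (589/π) × 0.429805 = 80.582 W/m².
— Configuration B (φ=+21.1°):
sin δ = sin 25.19° × sin 80.3° = 0.41954, so δ = +24.805°.
cos H₀ = −tan(+21.1°) tan(+24.805°) = -0.1783, H₀ = 1.7501 rad.
Bracket: H₀ sin φ sin δ + cos φ cos δ sin H₀ = 1.7501×0.36000×0.41954 + 0.93295×0.90774×0.98397 = 0.264325 + 0.833301 = 1.097626.
Q̄ = (S₀/π) × [bracket] = (589/π) × 1.097626 = 205.79 W/m².
Ratio Q̄_A / Q̄_B = 80.582 / 205.79 = 0.3916.

Q̄_A / Q̄_B ≈ 0.392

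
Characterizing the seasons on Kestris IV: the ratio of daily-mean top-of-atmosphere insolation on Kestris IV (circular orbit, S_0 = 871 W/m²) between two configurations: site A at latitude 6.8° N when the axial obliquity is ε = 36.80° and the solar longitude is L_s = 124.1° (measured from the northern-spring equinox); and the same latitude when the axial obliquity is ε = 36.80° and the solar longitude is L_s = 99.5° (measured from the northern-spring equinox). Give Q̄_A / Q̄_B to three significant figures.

Q̄_A / Q̄_B ≈ 1.05

— Configuration A (ϕ=+6.8°):
Solar declination: sin δ = sin ε · sin L_s = sin 36.80° × sin 124.1° = 0.49603, so δ = +29.738°.
cos h₀ = −tan(+6.8°) tan(+29.738°) = -0.0681, h₀ = 1.6390 rad.
Bracket: h₀ sin ϕ sin δ + cos ϕ cos δ sin h₀ = 1.6390×0.11840×0.49603 + 0.99297×0.86831×0.99768 = 0.096258 + 0.860205 = 0.956463.
Q̄ = (S_0/π) × [bracket] = (871/π) × 0.956463 = 265.18 W/m².
— Configuration B (ϕ=+6.8°):
Solar declination: sin δ = sin ε · sin L_s = sin 36.80° × sin 99.5° = 0.59081, so δ = +36.214°.
cos h₀ = −tan(+6.8°) tan(+36.214°) = -0.0873, h₀ = 1.6582 rad.
Bracket: h₀ sin ϕ sin δ + cos ϕ cos δ sin h₀ = 1.6582×0.11840×0.59081 + 0.99297×0.80681×0.99618 = 0.115994 + 0.798078 = 0.914072.
Q̄ = (S_0/π) × [bracket] = (871/π) × 0.914072 = 253.42 W/m².
Ratio Q̄_A / Q̄_B = 265.18 / 253.42 = 1.046.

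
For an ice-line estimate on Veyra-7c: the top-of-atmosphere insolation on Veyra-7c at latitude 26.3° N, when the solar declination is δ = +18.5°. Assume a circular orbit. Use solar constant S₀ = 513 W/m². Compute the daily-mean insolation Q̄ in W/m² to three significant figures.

cos H₀ = −tan(+26.3°) tan(+18.500°) = -0.1654, H₀ = 1.7369 rad.
Bracket: H₀ sin φ sin δ + cos φ cos δ sin H₀ = 1.7369×0.44307×0.31730 + 0.89649×0.94832×0.98623 = 0.244184 + 0.838453 = 1.082637.
Q̄ = (S₀/π) × [bracket] = (513/π) × 1.082637 = 176.8 W/m².

Q̄ ≈ 177 W/m²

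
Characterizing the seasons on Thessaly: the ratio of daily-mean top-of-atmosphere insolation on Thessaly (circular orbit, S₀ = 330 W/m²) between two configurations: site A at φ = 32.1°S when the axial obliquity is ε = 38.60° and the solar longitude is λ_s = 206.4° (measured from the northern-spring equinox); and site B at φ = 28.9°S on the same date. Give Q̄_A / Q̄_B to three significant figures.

— Configuration A (φ=-32.1°):
Solar declination: sin δ = sin ε · sin λ_s = sin 38.60° × sin 206.4° = -0.27740, so δ = -16.105°.
cos H₀ = −tan(-32.1°) tan(-16.105°) = -0.1811, H₀ = 1.7529 rad.
Bracket: H₀ sin φ sin δ + cos φ cos δ sin H₀ = 1.7529×-0.53140×-0.27740 + 0.84712×0.96075×0.98346 = 0.258396 + 0.800409 = 1.058805.
Q̄ = (S₀/π) × [bracket] = (330/π) × 1.058805 = 111.22 W/m².
— Configuration B (φ=-28.9°):
cos H₀ = −tan(-28.9°) tan(-16.105°) = -0.1594, H₀ = 1.7309 rad.
Bracket: H₀ sin φ sin δ + cos φ cos δ sin H₀ = 1.7309×-0.48328×-0.27740 + 0.87546×0.96075×0.98722 = 0.232048 + 0.830349 = 1.062397.
Q̄ = (S₀/π) × [bracket] = (330/π) × 1.062397 = 111.60 W/m².
Ratio Q̄_A / Q̄_B = 111.22 / 111.60 = 0.9966.

Q̄_A / Q̄_B ≈ 0.997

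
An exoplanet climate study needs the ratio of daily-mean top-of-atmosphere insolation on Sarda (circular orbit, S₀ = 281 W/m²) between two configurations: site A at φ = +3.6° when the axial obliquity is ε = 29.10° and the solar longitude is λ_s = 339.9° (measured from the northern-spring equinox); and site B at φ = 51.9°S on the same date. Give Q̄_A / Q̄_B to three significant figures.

— Configuration A (φ=+3.6°):
Solar declination: sin δ = sin ε · sin λ_s = sin 29.10° × sin 339.9° = -0.16713, so δ = -9.621°.
cos H₀ = −tan(+3.6°) tan(-9.621°) = 0.0107, H₀ = 1.5601 rad.
Bracket: H₀ sin φ sin δ + cos φ cos δ sin H₀ = 1.5601×0.06279×-0.16713 + 0.99803×0.98593×0.99994 = -0.016372 + 0.983929 = 0.967557.
Q̄ = (S₀/π) × [bracket] = (281/π) × 0.967557 = 86.543 W/m².
— Configuration B (φ=-51.9°):
cos H₀ = −tan(-51.9°) tan(-9.621°) = -0.2162, H₀ = 1.7887 rad.
Bracket: H₀ sin φ sin δ + cos φ cos δ sin H₀ = 1.7887×-0.78694×-0.16713 + 0.61704×0.98593×0.97635 = 0.235252 + 0.593971 = 0.829223.
Q̄ = (S₀/π) × [bracket] = (281/π) × 0.829223 = 74.170 W/m².
Ratio Q̄_A / Q̄_B = 86.543 / 74.170 = 1.167.

Q̄_A / Q̄_B ≈ 1.17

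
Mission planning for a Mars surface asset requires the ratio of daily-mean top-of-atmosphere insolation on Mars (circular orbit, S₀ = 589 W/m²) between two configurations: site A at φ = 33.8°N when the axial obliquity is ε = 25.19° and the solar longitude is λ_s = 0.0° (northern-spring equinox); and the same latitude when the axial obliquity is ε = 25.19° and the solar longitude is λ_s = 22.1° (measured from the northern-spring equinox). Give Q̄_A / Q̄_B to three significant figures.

Q̄_A / Q̄_B ≈ 0.861

— Configuration A (φ=+33.8°):
Solar declination: sin δ = sin ε · sin λ_s = sin 25.19° × sin 0.0° = 0.00000, so δ = +0.000°.
cos H₀ = −tan(+33.8°) tan(+0.000°) = -0.0000, H₀ = 1.5708 rad.
Bracket: H₀ sin φ sin δ + cos φ cos δ sin H₀ = 1.5708×0.55630×0.00000 + 0.83098×1.00000×1.00000 = 0.000000 + 0.830980 = 0.830980.
Q̄ = (S₀/π) × [bracket] = (589/π) × 0.830980 = 155.80 W/m².
— Configuration B (φ=+33.8°):
Solar declination: sin δ = sin ε · sin λ_s = sin 25.19° × sin 22.1° = 0.16013, so δ = +9.214°.
cos H₀ = −tan(+33.8°) tan(+9.214°) = -0.1086, H₀ = 1.6796 rad.
Bracket: H₀ sin φ sin δ + cos φ cos δ sin H₀ = 1.6796×0.55630×0.16013 + 0.83098×0.98710×0.99409 = 0.149619 + 0.815413 = 0.965032.
Q̄ = (S₀/π) × [bracket] = (589/π) × 0.965032 = 180.93 W/m².
Ratio Q̄_A / Q̄_B = 155.80 / 180.93 = 0.8611.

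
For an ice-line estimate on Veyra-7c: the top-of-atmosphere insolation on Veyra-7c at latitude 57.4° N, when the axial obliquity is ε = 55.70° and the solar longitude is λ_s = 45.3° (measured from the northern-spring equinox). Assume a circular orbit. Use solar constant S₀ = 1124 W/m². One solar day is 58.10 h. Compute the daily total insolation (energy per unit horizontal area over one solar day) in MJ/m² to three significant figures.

Solar declination: sin δ = sin ε · sin λ_s = sin 55.70° × sin 45.3° = 0.58719, so δ = +35.958°.
cos H₀ = −tan(+57.4°) tan(+35.958°) = -1.1343 ≤ −1 ⇒ polar day, H₀ = π.
Bracket: H₀ sin φ sin δ + cos φ cos δ sin H₀ = 3.1416×0.84245×0.58719 + 0.53877×0.80945×0.00000 = 1.554081 + 0.000000 = 1.554081.
Q̄ = (S₀/π) × [bracket] = (1124/π) × 1.554081 = 556.02 W/m².
Daily total = Q̄ × 58.10 h × 3600 s/h = 556.02 × 58.10 × 3600 / 10⁶ = 116.3 MJ/m².

116 MJ/m²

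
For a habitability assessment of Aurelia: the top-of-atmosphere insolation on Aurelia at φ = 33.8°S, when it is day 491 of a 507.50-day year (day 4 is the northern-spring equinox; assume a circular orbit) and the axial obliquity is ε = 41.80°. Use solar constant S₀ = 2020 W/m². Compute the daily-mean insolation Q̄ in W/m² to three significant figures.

Solar longitude: λ_s = 360° × (491 − 4)/507.50 = 345.458°.
sin δ = sin 41.80° × sin 345.458° = -0.16736, so δ = -9.634°.
cos H₀ = −tan(-33.8°) tan(-9.634°) = -0.1136, H₀ = 1.6847 rad.
Bracket: H₀ sin φ sin δ + cos φ cos δ sin H₀ = 1.6847×-0.55630×-0.16736 + 0.83098×0.98590×0.99352 = 0.156850 + 0.813954 = 0.970804.
Q̄ = (S₀/π) × [bracket] = (2020/π) × 0.970804 = 624.2 W/m².

Q̄ ≈ 624 W/m²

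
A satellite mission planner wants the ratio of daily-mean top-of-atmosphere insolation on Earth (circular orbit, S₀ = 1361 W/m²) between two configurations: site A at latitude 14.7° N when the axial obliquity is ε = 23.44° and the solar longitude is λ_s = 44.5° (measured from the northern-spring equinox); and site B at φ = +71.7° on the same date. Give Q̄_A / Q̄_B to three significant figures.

— Configuration A (φ=+14.7°):
Solar declination: sin δ = sin ε · sin λ_s = sin 23.44° × sin 44.5° = 0.27881, so δ = +16.189°.
cos H₀ = −tan(+14.7°) tan(+16.189°) = -0.0762, H₀ = 1.6470 rad.
Bracket: H₀ sin φ sin δ + cos φ cos δ sin H₀ = 1.6470×0.25376×0.27881 + 0.96727×0.96035×0.99710 = 0.116527 + 0.926224 = 1.042751.
Q̄ = (S₀/π) × [bracket] = (1361/π) × 1.042751 = 451.74 W/m².
— Configuration B (φ=+71.7°):
cos H₀ = −tan(+71.7°) tan(+16.189°) = -0.8779, H₀ = 2.6422 rad.
Bracket: H₀ sin φ sin δ + cos φ cos δ sin H₀ = 2.6422×0.94943×0.27881 + 0.31399×0.96035×0.47891 = 0.699418 + 0.144411 = 0.843829.
Q̄ = (S₀/π) × [bracket] = (1361/π) × 0.843829 = 365.56 W/m².
Ratio Q̄_A / Q̄_B = 451.74 / 365.56 = 1.236.

Q̄_A / Q̄_B ≈ 1.24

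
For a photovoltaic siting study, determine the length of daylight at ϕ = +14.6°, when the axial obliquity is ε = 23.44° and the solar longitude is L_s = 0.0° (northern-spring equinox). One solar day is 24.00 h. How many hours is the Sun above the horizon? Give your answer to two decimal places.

Solar declination: sin δ = sin ε · sin L_s = sin 23.44° × sin 0.0° = 0.00000, so δ = +0.000°.
cos h₀ = −tan ϕ · tan δ = −tan(+14.6°) × tan(+0.000°) = -0.0000, so h₀ = 1.5708 rad = 90.00°.
Daylight = 2h₀/(2π) × 24.00 h = (1.5708/π) × 24.00 = 12.00 h.

12.00 h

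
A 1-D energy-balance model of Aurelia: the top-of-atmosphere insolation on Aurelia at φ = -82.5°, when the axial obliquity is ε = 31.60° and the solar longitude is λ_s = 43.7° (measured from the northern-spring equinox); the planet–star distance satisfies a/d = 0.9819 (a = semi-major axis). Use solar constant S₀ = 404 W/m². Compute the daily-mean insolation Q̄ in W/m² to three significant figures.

Solar declination: sin δ = sin ε · sin λ_s = sin 31.60° × sin 43.7° = 0.36201, so δ = +21.224°.
cos H₀ = −tan(-82.5°) tan(+21.224°) = 2.9498 ≥ 1 ⇒ polar night, H₀ = 0 and Q̄ = 0.
Inverse-square distance factor (a/d)² = 0.9819² = 0.964128.

Q̄ ≈ 0.00 W/m²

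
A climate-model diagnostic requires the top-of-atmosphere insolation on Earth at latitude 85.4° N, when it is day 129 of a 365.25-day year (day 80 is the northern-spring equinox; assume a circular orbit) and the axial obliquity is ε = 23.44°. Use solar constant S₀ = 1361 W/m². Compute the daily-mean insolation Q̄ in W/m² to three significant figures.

Solar longitude: λ_s = 360° × (129 − 80)/365.25 = 48.296°.
sin δ = sin 23.44° × sin 48.296° = 0.29698, so δ = +17.277°.
cos H₀ = −tan(+85.4°) tan(+17.277°) = -3.8656 ≤ −1 ⇒ polar day, H₀ = π.
Bracket: H₀ sin φ sin δ + cos φ cos δ sin H₀ = 3.1416×0.99678×0.29698 + 0.08020×0.95488×0.00000 = 0.929988 + 0.000000 = 0.929988.
Q̄ = (S₀/π) × [bracket] = (1361/π) × 0.929988 = 402.9 W/m².

Q̄ ≈ 403 W/m²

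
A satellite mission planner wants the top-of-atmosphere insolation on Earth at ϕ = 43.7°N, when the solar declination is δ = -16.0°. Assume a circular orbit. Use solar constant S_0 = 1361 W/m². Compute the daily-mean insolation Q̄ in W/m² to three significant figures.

cos h₀ = −tan(+43.7°) tan(-16.000°) = 0.2740, h₀ = 1.2932 rad.
Bracket: h₀ sin ϕ sin δ + cos ϕ cos δ sin h₀ = 1.2932×0.69088×-0.27564 + 0.72297×0.96126×0.96172 = -0.246269 + 0.668359 = 0.422090.
Q̄ = (S_0/π) × [bracket] = (1361/π) × 0.422090 = 182.9 W/m².

Q̄ ≈ 183 W/m²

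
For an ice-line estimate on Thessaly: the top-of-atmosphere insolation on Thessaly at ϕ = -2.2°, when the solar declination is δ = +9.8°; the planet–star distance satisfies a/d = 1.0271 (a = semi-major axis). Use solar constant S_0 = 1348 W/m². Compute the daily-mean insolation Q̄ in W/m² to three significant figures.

Q̄ ≈ 441 W/m²

cos h₀ = −tan(-2.2°) tan(+9.800°) = 0.0066, h₀ = 1.5642 rad.
Bracket: h₀ sin ϕ sin δ + cos ϕ cos δ sin h₀ = 1.5642×-0.03839×0.17021 + 0.99926×0.98541×0.99998 = -0.010221 + 0.984661 = 0.974440.
Inverse-square distance factor (a/d)² = 1.0271² = 1.054934.
Q̄ = (S_0/π) × 1.054934 × [bracket] = (1348/π) × 1.054934 × 0.974440 = 441.1 W/m².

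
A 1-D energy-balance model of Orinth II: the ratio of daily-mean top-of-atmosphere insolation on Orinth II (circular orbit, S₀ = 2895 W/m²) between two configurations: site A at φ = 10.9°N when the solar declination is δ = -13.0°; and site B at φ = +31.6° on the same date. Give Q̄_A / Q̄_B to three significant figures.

— Configuration A (φ=+10.9°):
cos H₀ = −tan(+10.9°) tan(-13.000°) = 0.0445, H₀ = 1.5263 rad.
Bracket: H₀ sin φ sin δ + cos φ cos δ sin H₀ = 1.5263×0.18910×-0.22495 + 0.98196×0.97437×0.99901 = -0.064926 + 0.955845 = 0.890919.
Q̄ = (S₀/π) × [bracket] = (2895/π) × 0.890919 = 820.99 W/m².
— Configuration B (φ=+31.6°):
cos H₀ = −tan(+31.6°) tan(-13.000°) = 0.1420, H₀ = 1.4283 rad.
Bracket: H₀ sin φ sin δ + cos φ cos δ sin H₀ = 1.4283×0.52399×-0.22495 + 0.85173×0.97437×0.98986 = -0.168356 + 0.821485 = 0.653129.
Q̄ = (S₀/π) × [bracket] = (2895/π) × 0.653129 = 601.86 W/m².
Ratio Q̄_A / Q̄_B = 820.99 / 601.86 = 1.364.

Q̄_A / Q̄_B ≈ 1.36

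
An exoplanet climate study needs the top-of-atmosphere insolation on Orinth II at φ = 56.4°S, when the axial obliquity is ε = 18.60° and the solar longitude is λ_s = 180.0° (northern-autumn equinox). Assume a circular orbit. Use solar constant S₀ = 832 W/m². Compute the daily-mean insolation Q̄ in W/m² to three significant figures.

Solar declination: sin δ = sin ε · sin λ_s = sin 18.60° × sin 180.0° = 0.00000, so δ = +0.000°.
cos H₀ = −tan(-56.4°) tan(+0.000°) = 0.0000, H₀ = 1.5708 rad.
Bracket: H₀ sin φ sin δ + cos φ cos δ sin H₀ = 1.5708×-0.83292×0.00000 + 0.55339×1.00000×1.00000 = -0.000000 + 0.553390 = 0.553390.
Q̄ = (S₀/π) × [bracket] = (832/π) × 0.553390 = 146.6 W/m².

Q̄ ≈ 147 W/m²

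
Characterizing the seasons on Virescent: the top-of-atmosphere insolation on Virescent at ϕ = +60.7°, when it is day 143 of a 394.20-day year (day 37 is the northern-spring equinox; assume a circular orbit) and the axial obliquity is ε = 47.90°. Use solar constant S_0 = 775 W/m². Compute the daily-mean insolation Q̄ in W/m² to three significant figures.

Q̄ ≈ 498 W/m²

Solar longitude: L_s = 360° × (143 − 37)/394.20 = 96.804°.
sin δ = sin 47.90° × sin 96.804° = 0.73675, so δ = +47.455°.
cos h₀ = −tan(+60.7°) tan(+47.455°) = -1.9416 ≤ −1 ⇒ polar day, h₀ = π.
Bracket: h₀ sin ϕ sin δ + cos ϕ cos δ sin h₀ = 3.1416×0.87207×0.73675 + 0.48938×0.67616×0.00000 = 2.018470 + 0.000000 = 2.018470.
Q̄ = (S_0/π) × [bracket] = (775/π) × 2.018470 = 497.9 W/m².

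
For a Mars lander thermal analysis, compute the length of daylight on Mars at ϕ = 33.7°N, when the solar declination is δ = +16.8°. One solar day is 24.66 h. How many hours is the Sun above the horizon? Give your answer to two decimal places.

13.92 h

cos h₀ = −tan ϕ · tan δ = −tan(+33.7°) × tan(+16.800°) = -0.2014, so h₀ = 1.7735 rad = 101.62°.
Daylight = 2h₀/(2π) × 24.66 h = (1.7735/π) × 24.66 = 13.92 h.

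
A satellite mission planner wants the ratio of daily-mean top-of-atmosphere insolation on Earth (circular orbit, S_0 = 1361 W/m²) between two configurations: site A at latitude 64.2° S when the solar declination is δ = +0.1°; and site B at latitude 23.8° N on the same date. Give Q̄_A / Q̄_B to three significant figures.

Q̄_A / Q̄_B ≈ 0.472

— Configuration A (ϕ=-64.2°):
cos h₀ = −tan(-64.2°) tan(+0.100°) = 0.0036, h₀ = 1.5672 rad.
Bracket: h₀ sin ϕ sin δ + cos ϕ cos δ sin h₀ = 1.5672×-0.90032×0.00175 + 0.43523×1.00000×0.99999 = -0.002469 + 0.435226 = 0.432757.
Q̄ = (S_0/π) × [bracket] = (1361/π) × 0.432757 = 187.48 W/m².
— Configuration B (ϕ=+23.8°):
cos h₀ = −tan(+23.8°) tan(+0.100°) = -0.0008, h₀ = 1.5716 rad.
Bracket: h₀ sin ϕ sin δ + cos ϕ cos δ sin h₀ = 1.5716×0.40355×0.00175 + 0.91496×1.00000×1.00000 = 0.001110 + 0.914960 = 0.916070.
Q̄ = (S_0/π) × [bracket] = (1361/π) × 0.916070 = 396.86 W/m².
Ratio Q̄_A / Q̄_B = 187.48 / 396.86 = 0.4724.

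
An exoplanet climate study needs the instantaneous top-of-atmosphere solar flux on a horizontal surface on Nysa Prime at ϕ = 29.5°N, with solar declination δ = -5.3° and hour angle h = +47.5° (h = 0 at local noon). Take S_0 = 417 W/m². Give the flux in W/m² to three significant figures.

cos θ_z = sin ϕ sin δ + cos ϕ cos δ cos h = -0.045485 + 0.585490 = 0.540005.
Flux = S_0 · cos θ_z = 417 × 0.540005 = 225.2 W/m².

225 W/m²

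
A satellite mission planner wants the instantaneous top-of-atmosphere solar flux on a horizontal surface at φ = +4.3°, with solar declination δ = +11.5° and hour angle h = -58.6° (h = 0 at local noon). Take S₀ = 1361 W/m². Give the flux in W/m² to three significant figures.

cos θ_z = sin φ sin δ + cos φ cos δ cos h = 0.014948 + 0.509113 = 0.524061.
Flux = S₀ · cos θ_z = 1361 × 0.524061 = 713.2 W/m².

713 W/m²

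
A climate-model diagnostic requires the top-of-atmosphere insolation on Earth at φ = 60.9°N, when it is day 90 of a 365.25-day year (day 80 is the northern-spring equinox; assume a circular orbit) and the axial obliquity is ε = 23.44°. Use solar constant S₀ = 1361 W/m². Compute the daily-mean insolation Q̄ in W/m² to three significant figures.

Q̄ ≈ 252 W/m²

Solar longitude: λ_s = 360° × (90 − 80)/365.25 = 9.856°.
sin δ = sin 23.44° × sin 9.856° = 0.06809, so δ = +3.904°.
cos H₀ = −tan(+60.9°) tan(+3.904°) = -0.1226, H₀ = 1.6937 rad.
Bracket: H₀ sin φ sin δ + cos φ cos δ sin H₀ = 1.6937×0.87377×0.06809 + 0.48634×0.99768×0.99245 = 0.100767 + 0.481548 = 0.582315.
Q̄ = (S₀/π) × [bracket] = (1361/π) × 0.582315 = 252.3 W/m².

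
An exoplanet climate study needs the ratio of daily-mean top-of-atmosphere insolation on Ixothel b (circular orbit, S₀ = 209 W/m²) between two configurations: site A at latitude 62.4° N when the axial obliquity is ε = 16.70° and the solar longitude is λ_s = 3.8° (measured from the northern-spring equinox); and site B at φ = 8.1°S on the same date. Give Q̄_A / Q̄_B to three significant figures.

Q̄_A / Q̄_B ≈ 0.497

— Configuration A (φ=+62.4°):
Solar declination: sin δ = sin ε · sin λ_s = sin 16.70° × sin 3.8° = 0.01904, so δ = +1.091°.
cos H₀ = −tan(+62.4°) tan(+1.091°) = -0.0364, H₀ = 1.6072 rad.
Bracket: H₀ sin φ sin δ + cos φ cos δ sin H₀ = 1.6072×0.88620×0.01904 + 0.46330×0.99982×0.99934 = 0.027119 + 0.462911 = 0.490030.
Q̄ = (S₀/π) × [bracket] = (209/π) × 0.490030 = 32.600 W/m².
— Configuration B (φ=-8.1°):
cos H₀ = −tan(-8.1°) tan(+1.091°) = 0.0027, H₀ = 1.5681 rad.
Bracket: H₀ sin φ sin δ + cos φ cos δ sin H₀ = 1.5681×-0.14090×0.01904 + 0.99002×0.99982×1.00000 = -0.004207 + 0.989842 = 0.985635.
Q̄ = (S₀/π) × [bracket] = (209/π) × 0.985635 = 65.571 W/m².
Ratio Q̄_A / Q̄_B = 32.600 / 65.571 = 0.4972.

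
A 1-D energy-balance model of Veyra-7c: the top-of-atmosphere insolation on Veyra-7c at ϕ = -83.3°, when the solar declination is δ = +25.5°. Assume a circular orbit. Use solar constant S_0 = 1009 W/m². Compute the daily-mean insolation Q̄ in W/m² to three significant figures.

Q̄ ≈ 0.00 W/m²

cos h₀ = −tan(-83.3°) tan(+25.500°) = 4.0603 ≥ 1 ⇒ polar night, h₀ = 0 and Q̄ = 0.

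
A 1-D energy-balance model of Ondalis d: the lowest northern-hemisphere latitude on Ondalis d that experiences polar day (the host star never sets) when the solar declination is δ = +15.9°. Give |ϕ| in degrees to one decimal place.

|ϕ| = 74.1°

Polar day requires cos h₀ = −tan ϕ tan δ ≤ −1, i.e. tan ϕ tan δ ≥ 1.
The boundary is |tan ϕ| · |tan δ| = 1, so |ϕ| = 90° − |δ| = 90° − 15.9° = 74.1° in the northern hemisphere.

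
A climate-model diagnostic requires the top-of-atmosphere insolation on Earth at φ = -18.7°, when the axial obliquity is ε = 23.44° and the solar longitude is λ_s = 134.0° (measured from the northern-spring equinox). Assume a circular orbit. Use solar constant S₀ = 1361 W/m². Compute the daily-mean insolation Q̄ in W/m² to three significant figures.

Solar declination: sin δ = sin ε · sin λ_s = sin 23.44° × sin 134.0° = 0.28615, so δ = +16.627°.
cos H₀ = −tan(-18.7°) tan(+16.627°) = 0.1011, H₀ = 1.4695 rad.
Bracket: H₀ sin φ sin δ + cos φ cos δ sin H₀ = 1.4695×-0.32061×0.28615 + 0.94721×0.95819×0.99488 = -0.134816 + 0.902960 = 0.768144.
Q̄ = (S₀/π) × [bracket] = (1361/π) × 0.768144 = 332.8 W/m².

Q̄ ≈ 333 W/m²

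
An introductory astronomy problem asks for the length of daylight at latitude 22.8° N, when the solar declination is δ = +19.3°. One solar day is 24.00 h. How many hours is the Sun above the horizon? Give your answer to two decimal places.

cos h₀ = −tan ϕ · tan δ = −tan(+22.8°) × tan(+19.300°) = -0.1472, so h₀ = 1.7185 rad = 98.47°.
Daylight = 2h₀/(2π) × 24.00 h = (1.7185/π) × 24.00 = 13.13 h.

13.13 h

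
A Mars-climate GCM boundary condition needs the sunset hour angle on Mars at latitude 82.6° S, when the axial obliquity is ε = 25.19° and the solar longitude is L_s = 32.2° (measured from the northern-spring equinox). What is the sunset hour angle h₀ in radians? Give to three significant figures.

Solar declination: sin δ = sin ε · sin L_s = sin 25.19° × sin 32.2° = 0.22680, so δ = +13.109°.
cos h₀ = −tan ϕ · tan δ = 1.7930 ≥ 1, so the Sun never rises (polar night) and h₀ = 0.

h₀ = 0.00 rad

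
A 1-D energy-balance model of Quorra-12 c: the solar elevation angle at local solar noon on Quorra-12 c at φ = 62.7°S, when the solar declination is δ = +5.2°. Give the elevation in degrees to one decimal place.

At local noon the hour angle is zero, so the zenith angle equals |φ − δ| = |-62.7° − (+5.200°)| = 67.900°.
Elevation = 90° − 67.900° = 22.1°.

22.1°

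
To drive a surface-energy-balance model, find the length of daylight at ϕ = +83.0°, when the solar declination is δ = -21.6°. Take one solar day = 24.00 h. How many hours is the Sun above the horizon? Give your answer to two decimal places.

cos h₀ = −tan ϕ · tan δ = 3.2246 ≥ 1, so the Sun never rises (polar night) and h₀ = 0.
Daylight = 2h₀/(2π) × 24.00 h = (0.0000/π) × 24.00 = 0.00 h.

0.00 h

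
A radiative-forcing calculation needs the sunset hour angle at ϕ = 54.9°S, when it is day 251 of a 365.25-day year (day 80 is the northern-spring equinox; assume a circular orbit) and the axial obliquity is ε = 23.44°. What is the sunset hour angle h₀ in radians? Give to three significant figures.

Solar longitude: L_s = 360° × (251 − 80)/365.25 = 168.542°.
sin δ = sin 23.44° × sin 168.542° = 0.07902, so δ = +4.532°.
cos h₀ = −tan ϕ · tan δ = −tan(-54.9°) × tan(+4.532°) = 0.1128, so h₀ = 1.4578 rad = 83.52°.

h₀ = 1.46 rad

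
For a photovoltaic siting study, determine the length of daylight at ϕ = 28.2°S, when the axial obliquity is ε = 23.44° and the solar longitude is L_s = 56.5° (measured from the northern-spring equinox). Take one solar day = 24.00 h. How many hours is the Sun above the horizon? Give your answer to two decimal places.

Solar declination: sin δ = sin ε · sin L_s = sin 23.44° × sin 56.5° = 0.33171, so δ = +19.373°.
cos h₀ = −tan ϕ · tan δ = −tan(-28.2°) × tan(+19.373°) = 0.1885, so h₀ = 1.3811 rad = 79.13°.
Daylight = 2h₀/(2π) × 24.00 h = (1.3811/π) × 24.00 = 10.55 h.

10.55 h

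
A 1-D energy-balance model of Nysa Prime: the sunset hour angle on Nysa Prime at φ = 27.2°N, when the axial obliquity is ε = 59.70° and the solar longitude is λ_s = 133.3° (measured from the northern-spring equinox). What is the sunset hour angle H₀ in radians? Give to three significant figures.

H₀ = 2.00 rad

Solar declination: sin δ = sin ε · sin λ_s = sin 59.70° × sin 133.3° = 0.62836, so δ = +38.929°.
cos H₀ = −tan φ · tan δ = −tan(+27.2°) × tan(+38.929°) = -0.4151, so H₀ = 1.9989 rad = 114.53°.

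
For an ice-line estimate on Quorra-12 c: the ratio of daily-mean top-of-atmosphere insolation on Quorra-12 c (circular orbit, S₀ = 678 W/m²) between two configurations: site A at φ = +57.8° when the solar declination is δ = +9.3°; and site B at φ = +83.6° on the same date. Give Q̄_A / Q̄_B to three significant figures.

— Configuration A (φ=+57.8°):
cos H₀ = −tan(+57.8°) tan(+9.300°) = -0.2600, H₀ = 1.8339 rad.
Bracket: H₀ sin φ sin δ + cos φ cos δ sin H₀ = 1.8339×0.84619×0.16160 + 0.53288×0.98686×0.96560 = 0.250775 + 0.507788 = 0.758563.
Q̄ = (S₀/π) × [bracket] = (678/π) × 0.758563 = 163.71 W/m².
— Configuration B (φ=+83.6°):
cos H₀ = −tan(+83.6°) tan(+9.300°) = -1.4599 ≤ −1 ⇒ polar day, H₀ = π.
Bracket: H₀ sin φ sin δ + cos φ cos δ sin H₀ = 3.1416×0.99377×0.16160 + 0.11147×0.98686×0.00000 = 0.504520 + 0.000000 = 0.504520.
Q̄ = (S₀/π) × [bracket] = (678/π) × 0.504520 = 108.88 W/m².
Ratio Q̄_A / Q̄_B = 163.71 / 108.88 = 1.504.

Q̄_A / Q̄_B ≈ 1.50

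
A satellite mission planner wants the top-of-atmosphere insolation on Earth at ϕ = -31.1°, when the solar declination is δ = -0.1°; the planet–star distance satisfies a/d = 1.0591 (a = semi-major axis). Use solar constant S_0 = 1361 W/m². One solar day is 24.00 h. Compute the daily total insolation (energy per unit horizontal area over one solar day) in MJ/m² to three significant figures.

36.0 MJ/m²

cos h₀ = −tan(-31.1°) tan(-0.100°) = -0.0011, h₀ = 1.5718 rad.
Bracket: h₀ sin ϕ sin δ + cos ϕ cos δ sin h₀ = 1.5718×-0.51653×-0.00175 + 0.85627×1.00000×1.00000 = 0.001421 + 0.856270 = 0.857691.
Inverse-square distance factor (a/d)² = 1.0591² = 1.121693.
Q̄ = (S_0/π) × 1.121693 × [bracket] = (1361/π) × 1.121693 × 0.857691 = 416.79 W/m².
Daily total = Q̄ × 24.00 h × 3600 s/h = 416.79 × 24.00 × 3600 / 10⁶ = 36.01 MJ/m².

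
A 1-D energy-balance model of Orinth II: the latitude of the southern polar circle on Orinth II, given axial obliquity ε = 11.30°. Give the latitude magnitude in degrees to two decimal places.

78.70°

The polar circle is the lowest latitude that experiences at least one full rotation of continuous darkness at the northern-summer solstice; it lies at |ϕ| = 90° − ε = 90° − 11.30° = 78.70°.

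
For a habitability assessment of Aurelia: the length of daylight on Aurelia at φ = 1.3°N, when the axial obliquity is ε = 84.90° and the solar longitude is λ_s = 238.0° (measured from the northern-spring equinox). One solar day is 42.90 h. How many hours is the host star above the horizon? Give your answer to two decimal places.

20.96 h

Solar declination: sin δ = sin ε · sin λ_s = sin 84.90° × sin 238.0° = -0.84469, so δ = -57.639°.
cos H₀ = −tan φ · tan δ = −tan(+1.3°) × tan(-57.639°) = 0.0358, so H₀ = 1.5350 rad = 87.95°.
Daylight = 2H₀/(2π) × 42.90 h = (1.5350/π) × 42.90 = 20.96 h.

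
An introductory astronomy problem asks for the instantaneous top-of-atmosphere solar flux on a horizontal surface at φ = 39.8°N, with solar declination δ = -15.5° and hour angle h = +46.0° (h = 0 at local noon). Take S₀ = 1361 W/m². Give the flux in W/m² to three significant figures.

cos θ_z = sin φ sin δ + cos φ cos δ cos h = -0.171062 + 0.514284 = 0.343222.
Flux = S₀ · cos θ_z = 1361 × 0.343222 = 467.1 W/m².

467 W/m²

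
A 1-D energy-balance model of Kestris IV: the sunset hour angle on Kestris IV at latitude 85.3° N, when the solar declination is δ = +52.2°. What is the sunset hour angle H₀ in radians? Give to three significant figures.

H₀ = 3.14 rad

Sunrise equation: cos H₀ = −tan φ · tan δ = -15.6807 ≤ −1, so the host star never sets (polar day) and H₀ = π.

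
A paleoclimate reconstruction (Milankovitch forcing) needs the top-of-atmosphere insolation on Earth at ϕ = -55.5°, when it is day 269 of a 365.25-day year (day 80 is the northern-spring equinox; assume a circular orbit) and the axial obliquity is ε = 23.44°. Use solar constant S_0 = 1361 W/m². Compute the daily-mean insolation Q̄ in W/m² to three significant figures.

Solar longitude: L_s = 360° × (269 − 80)/365.25 = 186.283°.
sin δ = sin 23.44° × sin 186.283° = -0.04354, so δ = -2.495°.
cos h₀ = −tan(-55.5°) tan(-2.495°) = -0.0634, h₀ = 1.6342 rad.
Bracket: h₀ sin ϕ sin δ + cos ϕ cos δ sin h₀ = 1.6342×-0.82413×-0.04354 + 0.56641×0.99905×0.99799 = 0.058639 + 0.564735 = 0.623374.
Q̄ = (S_0/π) × [bracket] = (1361/π) × 0.623374 = 270.1 W/m².

Q̄ ≈ 270 W/m²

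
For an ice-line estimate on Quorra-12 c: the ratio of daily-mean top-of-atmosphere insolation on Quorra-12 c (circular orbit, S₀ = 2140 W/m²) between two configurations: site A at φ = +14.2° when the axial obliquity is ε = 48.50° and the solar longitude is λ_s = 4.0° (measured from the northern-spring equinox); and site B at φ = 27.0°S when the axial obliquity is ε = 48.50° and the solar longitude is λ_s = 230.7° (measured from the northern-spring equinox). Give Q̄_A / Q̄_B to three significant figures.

Q̄_A / Q̄_B ≈ 0.832

— Configuration A (φ=+14.2°):
Solar declination: sin δ = sin ε · sin λ_s = sin 48.50° × sin 4.0° = 0.05224, so δ = +2.995°.
cos H₀ = −tan(+14.2°) tan(+2.995°) = -0.0132, H₀ = 1.5840 rad.
Bracket: H₀ sin φ sin δ + cos φ cos δ sin H₀ = 1.5840×0.24531×0.05224 + 0.96945×0.99863×0.99991 = 0.020299 + 0.968035 = 0.988334.
Q̄ = (S₀/π) × [bracket] = (2140/π) × 0.988334 = 673.24 W/m².
— Configuration B (φ=-27.0°):
Solar declination: sin δ = sin ε · sin λ_s = sin 48.50° × sin 230.7° = -0.57957, so δ = -35.420°.
cos H₀ = −tan(-27.0°) tan(-35.420°) = -0.3624, H₀ = 1.9416 rad.
Bracket: H₀ sin φ sin δ + cos φ cos δ sin H₀ = 1.9416×-0.45399×-0.57957 + 0.89101×0.81492×0.93203 = 0.510872 + 0.676749 = 1.187621.
Q̄ = (S₀/π) × [bracket] = (2140/π) × 1.187621 = 808.99 W/m².
Ratio Q̄_A / Q̄_B = 673.24 / 808.99 = 0.8322.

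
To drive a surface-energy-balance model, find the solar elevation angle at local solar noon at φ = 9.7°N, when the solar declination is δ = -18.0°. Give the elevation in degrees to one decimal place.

At local noon the hour angle is zero, so the zenith angle equals |φ − δ| = |+9.7° − (-18.000°)| = 27.700°.
Elevation = 90° − 27.700° = 62.3°.

62.3°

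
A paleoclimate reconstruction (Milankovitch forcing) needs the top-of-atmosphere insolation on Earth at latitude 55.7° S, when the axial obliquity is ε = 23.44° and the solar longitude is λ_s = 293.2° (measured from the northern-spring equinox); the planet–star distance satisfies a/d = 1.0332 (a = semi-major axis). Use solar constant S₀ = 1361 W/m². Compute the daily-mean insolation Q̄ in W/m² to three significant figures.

Solar declination: sin δ = sin ε · sin λ_s = sin 23.44° × sin 293.2° = -0.36562, so δ = -21.446°.
cos H₀ = −tan(-55.7°) tan(-21.446°) = -0.5759, H₀ = 2.1844 rad.
Bracket: H₀ sin φ sin δ + cos φ cos δ sin H₀ = 2.1844×-0.82610×-0.36562 + 0.56353×0.93076×0.81755 = 0.659773 + 0.428814 = 1.088587.
Inverse-square distance factor (a/d)² = 1.0332² = 1.067502.
Q̄ = (S₀/π) × 1.067502 × [bracket] = (1361/π) × 1.067502 × 1.088587 = 503.4 W/m².

Q̄ ≈ 503 W/m²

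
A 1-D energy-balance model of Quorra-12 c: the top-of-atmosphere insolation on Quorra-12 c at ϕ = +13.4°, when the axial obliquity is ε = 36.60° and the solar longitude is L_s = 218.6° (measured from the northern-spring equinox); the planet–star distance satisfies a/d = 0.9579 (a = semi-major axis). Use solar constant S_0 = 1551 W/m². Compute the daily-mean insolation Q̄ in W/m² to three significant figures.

Q̄ ≈ 350 W/m²

Solar declination: sin δ = sin ε · sin L_s = sin 36.60° × sin 218.6° = -0.37197, so δ = -21.837°.
cos h₀ = −tan(+13.4°) tan(-21.837°) = 0.0955, h₀ = 1.4752 rad.
Bracket: h₀ sin ϕ sin δ + cos ϕ cos δ sin h₀ = 1.4752×0.23175×-0.37197 + 0.97278×0.92824×0.99543 = -0.127168 + 0.898847 = 0.771679.
Inverse-square distance factor (a/d)² = 0.9579² = 0.917572.
Q̄ = (S_0/π) × 0.917572 × [bracket] = (1551/π) × 0.917572 × 0.771679 = 349.6 W/m².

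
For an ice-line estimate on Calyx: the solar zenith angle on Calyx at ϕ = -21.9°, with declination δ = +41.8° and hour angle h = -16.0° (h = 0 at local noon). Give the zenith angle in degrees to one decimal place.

θ_z = 65.4°

cos θ_z = sin ϕ sin δ + cos ϕ cos δ cos h = -0.248608 + 0.664885 = 0.416277.
θ_z = arccos(0.416277) = 65.4°.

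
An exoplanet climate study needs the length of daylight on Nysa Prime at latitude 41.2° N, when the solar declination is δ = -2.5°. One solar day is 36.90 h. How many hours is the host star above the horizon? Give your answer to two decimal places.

cos h₀ = −tan ϕ · tan δ = −tan(+41.2°) × tan(-2.500°) = 0.0382, so h₀ = 1.5326 rad = 87.81°.
Daylight = 2h₀/(2π) × 36.90 h = (1.5326/π) × 36.90 = 18.00 h.

18.00 h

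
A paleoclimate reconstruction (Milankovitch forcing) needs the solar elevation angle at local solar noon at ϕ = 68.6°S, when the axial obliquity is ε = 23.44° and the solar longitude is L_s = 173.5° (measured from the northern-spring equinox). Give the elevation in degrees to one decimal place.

Solar declination: sin δ = sin ε · sin L_s = sin 23.44° × sin 173.5° = 0.04503, so δ = +2.581°.
At local noon the hour angle is zero, so the zenith angle equals |ϕ − δ| = |-68.6° − (+2.581°)| = 71.181°.
Elevation = 90° − 71.181° = 18.8°.

18.8°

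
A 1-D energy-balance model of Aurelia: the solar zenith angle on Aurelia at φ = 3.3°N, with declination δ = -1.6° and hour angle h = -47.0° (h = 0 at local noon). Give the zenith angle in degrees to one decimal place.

θ_z = 47.2°

cos θ_z = sin φ sin δ + cos φ cos δ cos h = -0.001607 + 0.680602 = 0.678995.
θ_z = arccos(0.678995) = 47.2°.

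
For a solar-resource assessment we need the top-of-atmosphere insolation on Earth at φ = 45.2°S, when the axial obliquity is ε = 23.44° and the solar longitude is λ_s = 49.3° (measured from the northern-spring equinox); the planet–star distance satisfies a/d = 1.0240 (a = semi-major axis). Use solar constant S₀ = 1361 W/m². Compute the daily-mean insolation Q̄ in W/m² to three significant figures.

Q̄ ≈ 168 W/m²

Solar declination: sin δ = sin ε · sin λ_s = sin 23.44° × sin 49.3° = 0.30158, so δ = +17.552°.
cos H₀ = −tan(-45.2°) tan(+17.552°) = 0.3185, H₀ = 1.2466 rad.
Bracket: H₀ sin φ sin δ + cos φ cos δ sin H₀ = 1.2466×-0.70957×0.30158 + 0.70463×0.95344×0.94792 = -0.266763 + 0.636834 = 0.370071.
Inverse-square distance factor (a/d)² = 1.0240² = 1.048576.
Q̄ = (S₀/π) × 1.048576 × [bracket] = (1361/π) × 1.048576 × 0.370071 = 168.1 W/m².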